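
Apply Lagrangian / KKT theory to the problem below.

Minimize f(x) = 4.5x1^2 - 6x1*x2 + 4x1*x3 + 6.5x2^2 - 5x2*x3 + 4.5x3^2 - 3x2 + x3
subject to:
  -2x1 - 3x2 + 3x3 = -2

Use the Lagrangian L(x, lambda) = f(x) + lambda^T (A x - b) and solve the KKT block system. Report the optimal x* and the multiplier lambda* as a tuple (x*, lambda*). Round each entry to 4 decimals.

Form the Lagrangian:
  L(x, lambda) = (1/2) x^T Q x + c^T x + lambda^T (A x - b)
Stationarity (grad_x L = 0): Q x + c + A^T lambda = 0.
Primal feasibility: A x = b.

This gives the KKT block system:
  [ Q   A^T ] [ x     ]   [-c ]
  [ A    0  ] [ lambda ] = [ b ]

Solving the linear system:
  x*      = (0.3138, 0.3715, -0.086)
  lambda* = (0.1255)
  f(x*)   = -0.4747

x* = (0.3138, 0.3715, -0.086), lambda* = (0.1255)


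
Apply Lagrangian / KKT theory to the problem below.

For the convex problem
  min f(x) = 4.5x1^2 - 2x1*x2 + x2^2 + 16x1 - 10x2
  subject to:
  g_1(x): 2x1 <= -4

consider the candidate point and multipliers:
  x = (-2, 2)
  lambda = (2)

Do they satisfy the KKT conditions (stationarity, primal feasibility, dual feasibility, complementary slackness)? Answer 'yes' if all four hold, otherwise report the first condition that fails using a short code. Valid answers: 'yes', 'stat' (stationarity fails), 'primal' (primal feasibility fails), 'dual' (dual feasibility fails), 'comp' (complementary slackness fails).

Gradient of f: grad f(x) = Q x + c = (-6, -2)
Constraint values g_i(x) = a_i^T x - b_i:
  g_1((-2, 2)) = 0
Stationarity residual: grad f(x) + sum_i lambda_i a_i = (-2, -2)
  -> stationarity FAILS
Primal feasibility (all g_i <= 0): OK
Dual feasibility (all lambda_i >= 0): OK
Complementary slackness (lambda_i * g_i(x) = 0 for all i): OK

Verdict: the first failing condition is stationarity -> stat.

stat


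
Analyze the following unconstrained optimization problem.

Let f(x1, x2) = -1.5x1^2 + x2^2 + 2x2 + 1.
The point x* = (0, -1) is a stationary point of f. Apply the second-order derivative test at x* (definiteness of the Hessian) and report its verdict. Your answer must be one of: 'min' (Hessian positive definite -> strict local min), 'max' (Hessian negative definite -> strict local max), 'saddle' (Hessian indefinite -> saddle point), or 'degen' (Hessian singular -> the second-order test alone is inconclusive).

Compute the Hessian H = grad^2 f:
  H = [[-3, 0], [0, 2]]
Verify stationarity: grad f(x*) = H x* + g = (0, 0).
Eigenvalues of H: -3, 2.
Eigenvalues have mixed signs, so H is indefinite -> x* is a saddle point.

saddle


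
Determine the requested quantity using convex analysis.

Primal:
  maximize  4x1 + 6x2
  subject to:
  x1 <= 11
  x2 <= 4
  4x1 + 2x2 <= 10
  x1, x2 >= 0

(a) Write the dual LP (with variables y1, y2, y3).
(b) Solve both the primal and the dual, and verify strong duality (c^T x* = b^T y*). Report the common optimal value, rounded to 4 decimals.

The standard primal-dual pair for 'max c^T x s.t. A x <= b, x >= 0' is:
  Dual:  min b^T y  s.t.  A^T y >= c,  y >= 0.

So the dual LP is:
  minimize  11y1 + 4y2 + 10y3
  subject to:
    y1 + 4y3 >= 4
    y2 + 2y3 >= 6
    y1, y2, y3 >= 0

Solving the primal: x* = (0.5, 4).
  primal value c^T x* = 26.
Solving the dual: y* = (0, 4, 1).
  dual value b^T y* = 26.
Strong duality: c^T x* = b^T y*. Confirmed.

26


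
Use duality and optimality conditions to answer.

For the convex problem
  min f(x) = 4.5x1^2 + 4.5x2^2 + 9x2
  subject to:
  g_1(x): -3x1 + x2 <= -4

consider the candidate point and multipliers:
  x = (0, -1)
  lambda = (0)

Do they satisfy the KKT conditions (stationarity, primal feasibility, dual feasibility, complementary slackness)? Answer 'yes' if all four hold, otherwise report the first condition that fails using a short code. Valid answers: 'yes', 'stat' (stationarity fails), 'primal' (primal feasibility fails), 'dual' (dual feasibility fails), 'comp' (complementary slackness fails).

Gradient of f: grad f(x) = Q x + c = (0, 0)
Constraint values g_i(x) = a_i^T x - b_i:
  g_1((0, -1)) = 3
Stationarity residual: grad f(x) + sum_i lambda_i a_i = (0, 0)
  -> stationarity OK
Primal feasibility (all g_i <= 0): FAILS
Dual feasibility (all lambda_i >= 0): OK
Complementary slackness (lambda_i * g_i(x) = 0 for all i): OK

Verdict: the first failing condition is primal_feasibility -> primal.

primal


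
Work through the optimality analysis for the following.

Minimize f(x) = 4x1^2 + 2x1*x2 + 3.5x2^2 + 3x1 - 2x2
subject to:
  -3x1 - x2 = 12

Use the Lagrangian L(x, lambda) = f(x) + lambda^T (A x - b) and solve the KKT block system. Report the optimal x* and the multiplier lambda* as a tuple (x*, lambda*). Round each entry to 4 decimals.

Form the Lagrangian:
  L(x, lambda) = (1/2) x^T Q x + c^T x + lambda^T (A x - b)
Stationarity (grad_x L = 0): Q x + c + A^T lambda = 0.
Primal feasibility: A x = b.

This gives the KKT block system:
  [ Q   A^T ] [ x     ]   [-c ]
  [ A    0  ] [ lambda ] = [ b ]

Solving the linear system:
  x*      = (-4.0169, 0.0508)
  lambda* = (-9.678)
  f(x*)   = 51.9915

x* = (-4.0169, 0.0508), lambda* = (-9.678)


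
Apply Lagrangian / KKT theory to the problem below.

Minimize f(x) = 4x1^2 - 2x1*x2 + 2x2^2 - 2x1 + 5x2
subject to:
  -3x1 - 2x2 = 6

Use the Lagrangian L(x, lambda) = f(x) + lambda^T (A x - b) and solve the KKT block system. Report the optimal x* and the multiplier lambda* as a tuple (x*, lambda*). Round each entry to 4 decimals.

Form the Lagrangian:
  L(x, lambda) = (1/2) x^T Q x + c^T x + lambda^T (A x - b)
Stationarity (grad_x L = 0): Q x + c + A^T lambda = 0.
Primal feasibility: A x = b.

This gives the KKT block system:
  [ Q   A^T ] [ x     ]   [-c ]
  [ A    0  ] [ lambda ] = [ b ]

Solving the linear system:
  x*      = (-0.6304, -2.0543)
  lambda* = (-0.9783)
  f(x*)   = -1.5707

x* = (-0.6304, -2.0543), lambda* = (-0.9783)


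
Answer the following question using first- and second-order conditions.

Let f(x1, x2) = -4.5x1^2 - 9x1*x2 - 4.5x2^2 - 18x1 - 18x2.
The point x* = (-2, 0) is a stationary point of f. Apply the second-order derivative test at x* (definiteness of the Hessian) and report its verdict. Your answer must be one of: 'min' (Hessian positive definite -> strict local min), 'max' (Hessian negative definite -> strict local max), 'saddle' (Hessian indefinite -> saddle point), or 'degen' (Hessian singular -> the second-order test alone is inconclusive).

Compute the Hessian H = grad^2 f:
  H = [[-9, -9], [-9, -9]]
Verify stationarity: grad f(x*) = H x* + g = (0, 0).
Eigenvalues of H: -18, 0.
H has a zero eigenvalue (singular; negative semidefinite but not definite), so H is neither positive definite, negative definite, nor indefinite. The second-order test alone is inconclusive -> degen.
(Indeed, f is constant along the null direction of H through x*, so x* is not a strict local extremum.)

degen


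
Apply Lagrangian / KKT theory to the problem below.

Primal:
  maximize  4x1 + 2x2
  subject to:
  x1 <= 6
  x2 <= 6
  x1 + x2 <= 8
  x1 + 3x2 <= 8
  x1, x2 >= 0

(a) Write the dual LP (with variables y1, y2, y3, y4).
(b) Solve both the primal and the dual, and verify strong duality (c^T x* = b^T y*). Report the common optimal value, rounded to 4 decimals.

The standard primal-dual pair for 'max c^T x s.t. A x <= b, x >= 0' is:
  Dual:  min b^T y  s.t.  A^T y >= c,  y >= 0.

So the dual LP is:
  minimize  6y1 + 6y2 + 8y3 + 8y4
  subject to:
    y1 + y3 + y4 >= 4
    y2 + y3 + 3y4 >= 2
    y1, y2, y3, y4 >= 0

Solving the primal: x* = (6, 0.6667).
  primal value c^T x* = 25.3333.
Solving the dual: y* = (3.3333, 0, 0, 0.6667).
  dual value b^T y* = 25.3333.
Strong duality: c^T x* = b^T y*. Confirmed.

25.3333


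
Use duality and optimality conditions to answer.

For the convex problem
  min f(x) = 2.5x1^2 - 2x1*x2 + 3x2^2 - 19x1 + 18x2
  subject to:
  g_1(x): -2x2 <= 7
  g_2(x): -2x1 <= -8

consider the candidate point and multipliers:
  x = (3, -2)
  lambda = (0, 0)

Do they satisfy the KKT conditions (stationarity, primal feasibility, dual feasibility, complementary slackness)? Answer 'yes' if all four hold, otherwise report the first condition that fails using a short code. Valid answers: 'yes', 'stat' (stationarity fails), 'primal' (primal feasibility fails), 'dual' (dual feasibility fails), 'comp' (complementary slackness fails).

Gradient of f: grad f(x) = Q x + c = (0, 0)
Constraint values g_i(x) = a_i^T x - b_i:
  g_1((3, -2)) = -3
  g_2((3, -2)) = 2
Stationarity residual: grad f(x) + sum_i lambda_i a_i = (0, 0)
  -> stationarity OK
Primal feasibility (all g_i <= 0): FAILS
Dual feasibility (all lambda_i >= 0): OK
Complementary slackness (lambda_i * g_i(x) = 0 for all i): OK

Verdict: the first failing condition is primal_feasibility -> primal.

primal


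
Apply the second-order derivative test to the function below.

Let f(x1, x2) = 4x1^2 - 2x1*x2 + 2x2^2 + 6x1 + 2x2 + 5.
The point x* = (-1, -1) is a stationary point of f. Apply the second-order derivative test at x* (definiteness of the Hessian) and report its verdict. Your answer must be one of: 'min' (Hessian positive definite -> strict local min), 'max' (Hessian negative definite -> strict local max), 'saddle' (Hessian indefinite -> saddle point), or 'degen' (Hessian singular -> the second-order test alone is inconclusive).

Compute the Hessian H = grad^2 f:
  H = [[8, -2], [-2, 4]]
Verify stationarity: grad f(x*) = H x* + g = (0, 0).
Eigenvalues of H: 3.1716, 8.8284.
Both eigenvalues > 0, so H is positive definite -> x* is a strict local min.

min


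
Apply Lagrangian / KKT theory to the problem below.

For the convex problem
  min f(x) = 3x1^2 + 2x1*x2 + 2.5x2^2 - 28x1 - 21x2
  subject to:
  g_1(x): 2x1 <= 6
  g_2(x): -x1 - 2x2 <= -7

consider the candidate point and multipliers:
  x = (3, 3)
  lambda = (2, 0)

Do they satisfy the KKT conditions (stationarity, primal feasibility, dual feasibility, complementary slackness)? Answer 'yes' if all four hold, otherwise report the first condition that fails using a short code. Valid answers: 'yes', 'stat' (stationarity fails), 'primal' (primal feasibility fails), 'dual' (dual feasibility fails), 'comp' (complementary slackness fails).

Gradient of f: grad f(x) = Q x + c = (-4, 0)
Constraint values g_i(x) = a_i^T x - b_i:
  g_1((3, 3)) = 0
  g_2((3, 3)) = -2
Stationarity residual: grad f(x) + sum_i lambda_i a_i = (0, 0)
  -> stationarity OK
Primal feasibility (all g_i <= 0): OK
Dual feasibility (all lambda_i >= 0): OK
Complementary slackness (lambda_i * g_i(x) = 0 for all i): OK

Verdict: yes, KKT holds.

yes


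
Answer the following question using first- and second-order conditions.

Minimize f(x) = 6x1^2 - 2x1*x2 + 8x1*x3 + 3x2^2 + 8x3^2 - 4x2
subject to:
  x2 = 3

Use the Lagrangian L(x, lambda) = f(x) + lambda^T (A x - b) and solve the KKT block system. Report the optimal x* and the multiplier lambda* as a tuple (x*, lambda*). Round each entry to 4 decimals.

Form the Lagrangian:
  L(x, lambda) = (1/2) x^T Q x + c^T x + lambda^T (A x - b)
Stationarity (grad_x L = 0): Q x + c + A^T lambda = 0.
Primal feasibility: A x = b.

This gives the KKT block system:
  [ Q   A^T ] [ x     ]   [-c ]
  [ A    0  ] [ lambda ] = [ b ]

Solving the linear system:
  x*      = (0.75, 3, -0.375)
  lambda* = (-12.5)
  f(x*)   = 12.75

x* = (0.75, 3, -0.375), lambda* = (-12.5)


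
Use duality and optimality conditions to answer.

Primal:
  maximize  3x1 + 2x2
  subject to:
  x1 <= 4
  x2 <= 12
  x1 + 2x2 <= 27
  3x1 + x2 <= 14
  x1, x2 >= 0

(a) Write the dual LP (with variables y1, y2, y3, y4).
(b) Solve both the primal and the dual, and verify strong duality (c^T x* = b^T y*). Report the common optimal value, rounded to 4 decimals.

The standard primal-dual pair for 'max c^T x s.t. A x <= b, x >= 0' is:
  Dual:  min b^T y  s.t.  A^T y >= c,  y >= 0.

So the dual LP is:
  minimize  4y1 + 12y2 + 27y3 + 14y4
  subject to:
    y1 + y3 + 3y4 >= 3
    y2 + 2y3 + y4 >= 2
    y1, y2, y3, y4 >= 0

Solving the primal: x* = (0.6667, 12).
  primal value c^T x* = 26.
Solving the dual: y* = (0, 1, 0, 1).
  dual value b^T y* = 26.
Strong duality: c^T x* = b^T y*. Confirmed.

26


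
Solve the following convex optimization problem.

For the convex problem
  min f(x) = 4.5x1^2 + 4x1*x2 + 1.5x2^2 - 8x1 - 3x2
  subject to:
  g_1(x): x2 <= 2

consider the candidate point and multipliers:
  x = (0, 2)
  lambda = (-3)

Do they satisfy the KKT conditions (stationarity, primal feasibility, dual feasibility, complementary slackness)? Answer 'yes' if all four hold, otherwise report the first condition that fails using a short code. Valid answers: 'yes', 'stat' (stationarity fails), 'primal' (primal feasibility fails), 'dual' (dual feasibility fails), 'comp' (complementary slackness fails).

Gradient of f: grad f(x) = Q x + c = (0, 3)
Constraint values g_i(x) = a_i^T x - b_i:
  g_1((0, 2)) = 0
Stationarity residual: grad f(x) + sum_i lambda_i a_i = (0, 0)
  -> stationarity OK
Primal feasibility (all g_i <= 0): OK
Dual feasibility (all lambda_i >= 0): FAILS
Complementary slackness (lambda_i * g_i(x) = 0 for all i): OK

Verdict: the first failing condition is dual_feasibility -> dual.

dual


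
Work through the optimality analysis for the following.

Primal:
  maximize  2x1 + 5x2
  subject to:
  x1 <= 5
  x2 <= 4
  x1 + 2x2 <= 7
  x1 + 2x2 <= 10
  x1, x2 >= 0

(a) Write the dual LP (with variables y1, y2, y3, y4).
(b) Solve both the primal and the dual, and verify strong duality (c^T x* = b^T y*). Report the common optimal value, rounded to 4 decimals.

The standard primal-dual pair for 'max c^T x s.t. A x <= b, x >= 0' is:
  Dual:  min b^T y  s.t.  A^T y >= c,  y >= 0.

So the dual LP is:
  minimize  5y1 + 4y2 + 7y3 + 10y4
  subject to:
    y1 + y3 + y4 >= 2
    y2 + 2y3 + 2y4 >= 5
    y1, y2, y3, y4 >= 0

Solving the primal: x* = (0, 3.5).
  primal value c^T x* = 17.5.
Solving the dual: y* = (0, 0, 2.5, 0).
  dual value b^T y* = 17.5.
Strong duality: c^T x* = b^T y*. Confirmed.

17.5


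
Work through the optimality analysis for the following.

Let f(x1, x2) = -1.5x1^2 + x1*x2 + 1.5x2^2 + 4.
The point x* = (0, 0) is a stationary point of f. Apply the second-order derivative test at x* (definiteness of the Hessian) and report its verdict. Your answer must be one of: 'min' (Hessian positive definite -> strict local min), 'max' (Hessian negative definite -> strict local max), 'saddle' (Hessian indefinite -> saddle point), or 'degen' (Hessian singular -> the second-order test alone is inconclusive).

Compute the Hessian H = grad^2 f:
  H = [[-3, 1], [1, 3]]
Verify stationarity: grad f(x*) = H x* + g = (0, 0).
Eigenvalues of H: -3.1623, 3.1623.
Eigenvalues have mixed signs, so H is indefinite -> x* is a saddle point.

saddle


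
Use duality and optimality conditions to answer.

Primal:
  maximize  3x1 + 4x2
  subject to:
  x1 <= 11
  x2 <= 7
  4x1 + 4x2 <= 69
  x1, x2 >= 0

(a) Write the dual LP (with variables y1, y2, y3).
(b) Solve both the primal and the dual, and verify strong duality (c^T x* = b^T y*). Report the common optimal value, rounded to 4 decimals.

The standard primal-dual pair for 'max c^T x s.t. A x <= b, x >= 0' is:
  Dual:  min b^T y  s.t.  A^T y >= c,  y >= 0.

So the dual LP is:
  minimize  11y1 + 7y2 + 69y3
  subject to:
    y1 + 4y3 >= 3
    y2 + 4y3 >= 4
    y1, y2, y3 >= 0

Solving the primal: x* = (10.25, 7).
  primal value c^T x* = 58.75.
Solving the dual: y* = (0, 1, 0.75).
  dual value b^T y* = 58.75.
Strong duality: c^T x* = b^T y*. Confirmed.

58.75


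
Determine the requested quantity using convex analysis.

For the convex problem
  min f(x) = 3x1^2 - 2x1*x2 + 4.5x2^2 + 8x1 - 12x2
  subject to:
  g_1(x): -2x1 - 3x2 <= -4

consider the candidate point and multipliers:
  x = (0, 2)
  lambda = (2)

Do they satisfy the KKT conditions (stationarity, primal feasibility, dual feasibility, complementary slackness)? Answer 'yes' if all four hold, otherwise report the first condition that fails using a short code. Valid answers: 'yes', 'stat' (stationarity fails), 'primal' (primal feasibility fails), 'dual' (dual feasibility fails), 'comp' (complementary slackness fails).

Gradient of f: grad f(x) = Q x + c = (4, 6)
Constraint values g_i(x) = a_i^T x - b_i:
  g_1((0, 2)) = -2
Stationarity residual: grad f(x) + sum_i lambda_i a_i = (0, 0)
  -> stationarity OK
Primal feasibility (all g_i <= 0): OK
Dual feasibility (all lambda_i >= 0): OK
Complementary slackness (lambda_i * g_i(x) = 0 for all i): FAILS

Verdict: the first failing condition is complementary_slackness -> comp.

comp


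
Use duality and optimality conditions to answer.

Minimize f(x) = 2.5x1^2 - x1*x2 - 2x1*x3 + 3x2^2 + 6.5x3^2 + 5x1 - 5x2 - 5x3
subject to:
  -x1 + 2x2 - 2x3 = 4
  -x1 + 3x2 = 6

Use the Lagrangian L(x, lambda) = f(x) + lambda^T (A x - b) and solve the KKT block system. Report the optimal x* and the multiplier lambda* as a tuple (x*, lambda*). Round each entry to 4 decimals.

Form the Lagrangian:
  L(x, lambda) = (1/2) x^T Q x + c^T x + lambda^T (A x - b)
Stationarity (grad_x L = 0): Q x + c + A^T lambda = 0.
Primal feasibility: A x = b.

This gives the KKT block system:
  [ Q   A^T ] [ x     ]   [-c ]
  [ A    0  ] [ lambda ] = [ b ]

Solving the linear system:
  x*      = (-1.023, 1.659, 0.1705)
  lambda* = (-0.3687, -1.7465)
  f(x*)   = -1.1544

x* = (-1.023, 1.659, 0.1705), lambda* = (-0.3687, -1.7465)


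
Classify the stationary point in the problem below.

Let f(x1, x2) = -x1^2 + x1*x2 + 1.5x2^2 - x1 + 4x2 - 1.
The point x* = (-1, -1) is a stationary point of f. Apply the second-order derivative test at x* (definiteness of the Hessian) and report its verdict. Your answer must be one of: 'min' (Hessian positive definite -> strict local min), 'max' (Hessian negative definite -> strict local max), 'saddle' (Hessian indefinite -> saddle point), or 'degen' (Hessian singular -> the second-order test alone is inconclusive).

Compute the Hessian H = grad^2 f:
  H = [[-2, 1], [1, 3]]
Verify stationarity: grad f(x*) = H x* + g = (0, 0).
Eigenvalues of H: -2.1926, 3.1926.
Eigenvalues have mixed signs, so H is indefinite -> x* is a saddle point.

saddle


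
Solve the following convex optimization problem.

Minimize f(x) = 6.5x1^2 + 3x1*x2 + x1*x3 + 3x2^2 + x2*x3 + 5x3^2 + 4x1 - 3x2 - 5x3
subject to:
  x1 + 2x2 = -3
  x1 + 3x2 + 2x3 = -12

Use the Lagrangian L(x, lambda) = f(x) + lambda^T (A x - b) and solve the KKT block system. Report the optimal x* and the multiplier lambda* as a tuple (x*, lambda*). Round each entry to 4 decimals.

Form the Lagrangian:
  L(x, lambda) = (1/2) x^T Q x + c^T x + lambda^T (A x - b)
Stationarity (grad_x L = 0): Q x + c + A^T lambda = 0.
Primal feasibility: A x = b.

This gives the KKT block system:
  [ Q   A^T ] [ x     ]   [-c ]
  [ A    0  ] [ lambda ] = [ b ]

Solving the linear system:
  x*      = (0.596, -1.798, -3.601)
  lambda* = (-23.8586, 21.1061)
  f(x*)   = 103.7399

x* = (0.596, -1.798, -3.601), lambda* = (-23.8586, 21.1061)


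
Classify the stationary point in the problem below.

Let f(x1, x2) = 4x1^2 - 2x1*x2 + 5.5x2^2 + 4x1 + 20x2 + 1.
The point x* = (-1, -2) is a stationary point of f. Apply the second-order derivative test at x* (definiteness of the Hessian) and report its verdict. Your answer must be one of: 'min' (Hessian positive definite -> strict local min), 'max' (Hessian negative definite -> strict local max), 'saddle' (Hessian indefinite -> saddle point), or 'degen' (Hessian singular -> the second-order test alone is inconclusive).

Compute the Hessian H = grad^2 f:
  H = [[8, -2], [-2, 11]]
Verify stationarity: grad f(x*) = H x* + g = (0, 0).
Eigenvalues of H: 7, 12.
Both eigenvalues > 0, so H is positive definite -> x* is a strict local min.

min


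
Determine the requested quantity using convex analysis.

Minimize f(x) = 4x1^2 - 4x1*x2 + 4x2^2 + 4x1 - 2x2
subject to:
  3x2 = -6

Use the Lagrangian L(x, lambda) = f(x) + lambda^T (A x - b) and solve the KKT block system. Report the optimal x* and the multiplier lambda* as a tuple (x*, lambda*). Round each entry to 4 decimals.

Form the Lagrangian:
  L(x, lambda) = (1/2) x^T Q x + c^T x + lambda^T (A x - b)
Stationarity (grad_x L = 0): Q x + c + A^T lambda = 0.
Primal feasibility: A x = b.

This gives the KKT block system:
  [ Q   A^T ] [ x     ]   [-c ]
  [ A    0  ] [ lambda ] = [ b ]

Solving the linear system:
  x*      = (-1.5, -2)
  lambda* = (4)
  f(x*)   = 11

x* = (-1.5, -2), lambda* = (4)


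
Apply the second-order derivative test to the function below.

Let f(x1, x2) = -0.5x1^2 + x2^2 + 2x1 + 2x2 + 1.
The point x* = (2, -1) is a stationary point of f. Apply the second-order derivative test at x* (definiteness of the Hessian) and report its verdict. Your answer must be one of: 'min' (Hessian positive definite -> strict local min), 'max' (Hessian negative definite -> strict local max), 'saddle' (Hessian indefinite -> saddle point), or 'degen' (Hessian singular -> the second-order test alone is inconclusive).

Compute the Hessian H = grad^2 f:
  H = [[-1, 0], [0, 2]]
Verify stationarity: grad f(x*) = H x* + g = (0, 0).
Eigenvalues of H: -1, 2.
Eigenvalues have mixed signs, so H is indefinite -> x* is a saddle point.

saddle


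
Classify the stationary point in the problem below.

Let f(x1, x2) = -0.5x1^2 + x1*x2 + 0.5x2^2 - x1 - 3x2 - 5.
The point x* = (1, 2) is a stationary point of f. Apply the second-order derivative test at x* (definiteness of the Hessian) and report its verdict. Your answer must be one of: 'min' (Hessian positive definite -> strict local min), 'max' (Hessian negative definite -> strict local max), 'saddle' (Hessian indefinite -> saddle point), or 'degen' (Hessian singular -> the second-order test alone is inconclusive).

Compute the Hessian H = grad^2 f:
  H = [[-1, 1], [1, 1]]
Verify stationarity: grad f(x*) = H x* + g = (0, 0).
Eigenvalues of H: -1.4142, 1.4142.
Eigenvalues have mixed signs, so H is indefinite -> x* is a saddle point.

saddle


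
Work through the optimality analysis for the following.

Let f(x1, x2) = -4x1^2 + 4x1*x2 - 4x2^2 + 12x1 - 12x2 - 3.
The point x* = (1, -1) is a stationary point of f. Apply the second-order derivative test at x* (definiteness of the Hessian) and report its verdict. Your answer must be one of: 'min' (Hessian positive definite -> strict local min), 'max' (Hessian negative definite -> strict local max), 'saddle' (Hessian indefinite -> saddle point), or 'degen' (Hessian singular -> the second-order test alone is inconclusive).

Compute the Hessian H = grad^2 f:
  H = [[-8, 4], [4, -8]]
Verify stationarity: grad f(x*) = H x* + g = (0, 0).
Eigenvalues of H: -12, -4.
Both eigenvalues < 0, so H is negative definite -> x* is a strict local max.

max


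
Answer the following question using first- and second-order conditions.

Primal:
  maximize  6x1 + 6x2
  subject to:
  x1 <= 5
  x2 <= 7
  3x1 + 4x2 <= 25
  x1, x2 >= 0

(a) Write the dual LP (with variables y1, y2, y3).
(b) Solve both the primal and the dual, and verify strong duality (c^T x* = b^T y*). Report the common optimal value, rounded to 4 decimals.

The standard primal-dual pair for 'max c^T x s.t. A x <= b, x >= 0' is:
  Dual:  min b^T y  s.t.  A^T y >= c,  y >= 0.

So the dual LP is:
  minimize  5y1 + 7y2 + 25y3
  subject to:
    y1 + 3y3 >= 6
    y2 + 4y3 >= 6
    y1, y2, y3 >= 0

Solving the primal: x* = (5, 2.5).
  primal value c^T x* = 45.
Solving the dual: y* = (1.5, 0, 1.5).
  dual value b^T y* = 45.
Strong duality: c^T x* = b^T y*. Confirmed.

45


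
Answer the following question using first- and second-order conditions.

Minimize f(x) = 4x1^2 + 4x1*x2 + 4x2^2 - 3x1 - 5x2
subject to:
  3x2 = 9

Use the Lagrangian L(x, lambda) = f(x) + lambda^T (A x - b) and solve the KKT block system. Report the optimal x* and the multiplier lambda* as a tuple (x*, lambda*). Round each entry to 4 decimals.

Form the Lagrangian:
  L(x, lambda) = (1/2) x^T Q x + c^T x + lambda^T (A x - b)
Stationarity (grad_x L = 0): Q x + c + A^T lambda = 0.
Primal feasibility: A x = b.

This gives the KKT block system:
  [ Q   A^T ] [ x     ]   [-c ]
  [ A    0  ] [ lambda ] = [ b ]

Solving the linear system:
  x*      = (-1.125, 3)
  lambda* = (-4.8333)
  f(x*)   = 15.9375

x* = (-1.125, 3), lambda* = (-4.8333)


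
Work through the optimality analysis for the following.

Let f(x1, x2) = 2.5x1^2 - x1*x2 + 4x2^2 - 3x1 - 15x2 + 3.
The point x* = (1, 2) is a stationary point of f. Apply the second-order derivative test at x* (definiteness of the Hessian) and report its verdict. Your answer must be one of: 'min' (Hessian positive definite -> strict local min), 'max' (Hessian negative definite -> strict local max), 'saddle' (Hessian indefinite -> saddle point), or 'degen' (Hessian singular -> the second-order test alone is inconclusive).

Compute the Hessian H = grad^2 f:
  H = [[5, -1], [-1, 8]]
Verify stationarity: grad f(x*) = H x* + g = (0, 0).
Eigenvalues of H: 4.6972, 8.3028.
Both eigenvalues > 0, so H is positive definite -> x* is a strict local min.

min


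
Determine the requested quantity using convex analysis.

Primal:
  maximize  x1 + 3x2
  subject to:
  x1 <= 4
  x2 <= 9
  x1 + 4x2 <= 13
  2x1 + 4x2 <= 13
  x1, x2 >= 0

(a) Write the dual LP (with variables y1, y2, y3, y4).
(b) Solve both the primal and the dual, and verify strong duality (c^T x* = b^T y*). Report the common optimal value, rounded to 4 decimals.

The standard primal-dual pair for 'max c^T x s.t. A x <= b, x >= 0' is:
  Dual:  min b^T y  s.t.  A^T y >= c,  y >= 0.

So the dual LP is:
  minimize  4y1 + 9y2 + 13y3 + 13y4
  subject to:
    y1 + y3 + 2y4 >= 1
    y2 + 4y3 + 4y4 >= 3
    y1, y2, y3, y4 >= 0

Solving the primal: x* = (0, 3.25).
  primal value c^T x* = 9.75.
Solving the dual: y* = (0, 0, 0, 0.75).
  dual value b^T y* = 9.75.
Strong duality: c^T x* = b^T y*. Confirmed.

9.75


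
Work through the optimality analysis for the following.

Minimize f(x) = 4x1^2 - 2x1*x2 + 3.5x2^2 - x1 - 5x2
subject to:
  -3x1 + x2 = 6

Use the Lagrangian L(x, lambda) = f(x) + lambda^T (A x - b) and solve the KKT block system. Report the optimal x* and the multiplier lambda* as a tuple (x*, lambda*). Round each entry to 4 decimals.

Form the Lagrangian:
  L(x, lambda) = (1/2) x^T Q x + c^T x + lambda^T (A x - b)
Stationarity (grad_x L = 0): Q x + c + A^T lambda = 0.
Primal feasibility: A x = b.

This gives the KKT block system:
  [ Q   A^T ] [ x     ]   [-c ]
  [ A    0  ] [ lambda ] = [ b ]

Solving the linear system:
  x*      = (-1.661, 1.0169)
  lambda* = (-5.4407)
  f(x*)   = 14.6102

x* = (-1.661, 1.0169), lambda* = (-5.4407)


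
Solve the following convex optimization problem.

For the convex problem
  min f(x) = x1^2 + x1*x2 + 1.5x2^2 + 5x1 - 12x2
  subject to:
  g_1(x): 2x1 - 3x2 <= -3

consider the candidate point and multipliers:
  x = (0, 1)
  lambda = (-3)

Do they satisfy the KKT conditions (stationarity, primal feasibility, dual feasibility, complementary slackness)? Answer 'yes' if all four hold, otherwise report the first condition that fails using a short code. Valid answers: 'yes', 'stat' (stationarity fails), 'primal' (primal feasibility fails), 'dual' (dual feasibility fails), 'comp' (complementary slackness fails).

Gradient of f: grad f(x) = Q x + c = (6, -9)
Constraint values g_i(x) = a_i^T x - b_i:
  g_1((0, 1)) = 0
Stationarity residual: grad f(x) + sum_i lambda_i a_i = (0, 0)
  -> stationarity OK
Primal feasibility (all g_i <= 0): OK
Dual feasibility (all lambda_i >= 0): FAILS
Complementary slackness (lambda_i * g_i(x) = 0 for all i): OK

Verdict: the first failing condition is dual_feasibility -> dual.

dual


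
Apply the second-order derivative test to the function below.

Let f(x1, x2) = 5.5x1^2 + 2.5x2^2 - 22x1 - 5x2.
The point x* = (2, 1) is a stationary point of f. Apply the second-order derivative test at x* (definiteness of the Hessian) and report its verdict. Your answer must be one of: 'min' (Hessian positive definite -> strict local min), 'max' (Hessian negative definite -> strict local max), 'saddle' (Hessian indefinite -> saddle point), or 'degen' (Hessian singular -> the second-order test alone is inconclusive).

Compute the Hessian H = grad^2 f:
  H = [[11, 0], [0, 5]]
Verify stationarity: grad f(x*) = H x* + g = (0, 0).
Eigenvalues of H: 5, 11.
Both eigenvalues > 0, so H is positive definite -> x* is a strict local min.

min


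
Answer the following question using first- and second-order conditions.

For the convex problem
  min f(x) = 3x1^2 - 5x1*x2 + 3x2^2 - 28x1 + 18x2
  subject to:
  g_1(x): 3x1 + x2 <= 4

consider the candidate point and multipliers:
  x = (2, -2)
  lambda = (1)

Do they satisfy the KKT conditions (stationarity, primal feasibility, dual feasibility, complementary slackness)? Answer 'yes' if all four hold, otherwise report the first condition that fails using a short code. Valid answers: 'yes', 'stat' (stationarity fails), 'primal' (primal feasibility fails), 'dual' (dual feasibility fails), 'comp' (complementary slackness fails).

Gradient of f: grad f(x) = Q x + c = (-6, -4)
Constraint values g_i(x) = a_i^T x - b_i:
  g_1((2, -2)) = 0
Stationarity residual: grad f(x) + sum_i lambda_i a_i = (-3, -3)
  -> stationarity FAILS
Primal feasibility (all g_i <= 0): OK
Dual feasibility (all lambda_i >= 0): OK
Complementary slackness (lambda_i * g_i(x) = 0 for all i): OK

Verdict: the first failing condition is stationarity -> stat.

stat


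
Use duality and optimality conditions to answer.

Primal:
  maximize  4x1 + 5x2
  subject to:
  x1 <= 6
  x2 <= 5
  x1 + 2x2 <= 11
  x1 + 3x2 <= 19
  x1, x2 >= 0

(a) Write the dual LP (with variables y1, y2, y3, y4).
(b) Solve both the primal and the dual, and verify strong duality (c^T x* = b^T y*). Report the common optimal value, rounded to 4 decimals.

The standard primal-dual pair for 'max c^T x s.t. A x <= b, x >= 0' is:
  Dual:  min b^T y  s.t.  A^T y >= c,  y >= 0.

So the dual LP is:
  minimize  6y1 + 5y2 + 11y3 + 19y4
  subject to:
    y1 + y3 + y4 >= 4
    y2 + 2y3 + 3y4 >= 5
    y1, y2, y3, y4 >= 0

Solving the primal: x* = (6, 2.5).
  primal value c^T x* = 36.5.
Solving the dual: y* = (1.5, 0, 2.5, 0).
  dual value b^T y* = 36.5.
Strong duality: c^T x* = b^T y*. Confirmed.

36.5


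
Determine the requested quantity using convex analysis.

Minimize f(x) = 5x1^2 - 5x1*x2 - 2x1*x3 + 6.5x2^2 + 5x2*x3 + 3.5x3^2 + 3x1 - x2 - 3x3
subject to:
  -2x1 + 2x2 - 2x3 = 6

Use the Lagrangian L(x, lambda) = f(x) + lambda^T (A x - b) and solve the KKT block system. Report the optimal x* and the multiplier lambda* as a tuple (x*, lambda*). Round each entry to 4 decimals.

Form the Lagrangian:
  L(x, lambda) = (1/2) x^T Q x + c^T x + lambda^T (A x - b)
Stationarity (grad_x L = 0): Q x + c + A^T lambda = 0.
Primal feasibility: A x = b.

This gives the KKT block system:
  [ Q   A^T ] [ x     ]   [-c ]
  [ A    0  ] [ lambda ] = [ b ]

Solving the linear system:
  x*      = (-0.855, 0.7918, -1.3532)
  lambda* = (-3.4015)
  f(x*)   = 10.5558

x* = (-0.855, 0.7918, -1.3532), lambda* = (-3.4015)


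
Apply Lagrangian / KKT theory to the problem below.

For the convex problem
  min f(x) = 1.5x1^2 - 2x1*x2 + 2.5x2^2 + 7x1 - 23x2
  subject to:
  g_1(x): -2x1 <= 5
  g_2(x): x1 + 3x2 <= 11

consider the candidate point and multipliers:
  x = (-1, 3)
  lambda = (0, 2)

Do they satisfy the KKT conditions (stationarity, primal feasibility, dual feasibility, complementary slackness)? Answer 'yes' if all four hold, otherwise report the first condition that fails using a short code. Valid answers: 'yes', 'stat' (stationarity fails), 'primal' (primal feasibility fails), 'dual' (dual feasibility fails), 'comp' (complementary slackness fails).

Gradient of f: grad f(x) = Q x + c = (-2, -6)
Constraint values g_i(x) = a_i^T x - b_i:
  g_1((-1, 3)) = -3
  g_2((-1, 3)) = -3
Stationarity residual: grad f(x) + sum_i lambda_i a_i = (0, 0)
  -> stationarity OK
Primal feasibility (all g_i <= 0): OK
Dual feasibility (all lambda_i >= 0): OK
Complementary slackness (lambda_i * g_i(x) = 0 for all i): FAILS

Verdict: the first failing condition is complementary_slackness -> comp.

comp


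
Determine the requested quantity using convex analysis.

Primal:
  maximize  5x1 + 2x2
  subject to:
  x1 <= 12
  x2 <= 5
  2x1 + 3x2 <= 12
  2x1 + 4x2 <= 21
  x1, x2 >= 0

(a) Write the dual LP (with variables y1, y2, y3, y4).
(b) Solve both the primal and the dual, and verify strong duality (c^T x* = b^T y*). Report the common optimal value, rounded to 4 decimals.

The standard primal-dual pair for 'max c^T x s.t. A x <= b, x >= 0' is:
  Dual:  min b^T y  s.t.  A^T y >= c,  y >= 0.

So the dual LP is:
  minimize  12y1 + 5y2 + 12y3 + 21y4
  subject to:
    y1 + 2y3 + 2y4 >= 5
    y2 + 3y3 + 4y4 >= 2
    y1, y2, y3, y4 >= 0

Solving the primal: x* = (6, 0).
  primal value c^T x* = 30.
Solving the dual: y* = (0, 0, 2.5, 0).
  dual value b^T y* = 30.
Strong duality: c^T x* = b^T y*. Confirmed.

30


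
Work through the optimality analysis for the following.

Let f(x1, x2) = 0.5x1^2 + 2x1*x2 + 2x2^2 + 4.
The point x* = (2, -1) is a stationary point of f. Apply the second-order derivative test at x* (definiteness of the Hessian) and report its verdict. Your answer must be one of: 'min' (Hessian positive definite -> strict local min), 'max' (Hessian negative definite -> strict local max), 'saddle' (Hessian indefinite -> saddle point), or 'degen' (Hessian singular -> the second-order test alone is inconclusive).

Compute the Hessian H = grad^2 f:
  H = [[1, 2], [2, 4]]
Verify stationarity: grad f(x*) = H x* + g = (0, 0).
Eigenvalues of H: 0, 5.
H has a zero eigenvalue (singular; positive semidefinite but not definite), so H is neither positive definite, negative definite, nor indefinite. The second-order test alone is inconclusive -> degen.
(Indeed, f is constant along the null direction of H through x*, so x* is not a strict local extremum.)

degen


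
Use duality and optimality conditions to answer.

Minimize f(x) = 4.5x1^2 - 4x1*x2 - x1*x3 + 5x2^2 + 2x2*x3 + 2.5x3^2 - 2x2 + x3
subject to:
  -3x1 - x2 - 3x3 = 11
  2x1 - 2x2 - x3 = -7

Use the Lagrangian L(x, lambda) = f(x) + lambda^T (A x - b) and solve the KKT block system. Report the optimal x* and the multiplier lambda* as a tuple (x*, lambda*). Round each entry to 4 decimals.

Form the Lagrangian:
  L(x, lambda) = (1/2) x^T Q x + c^T x + lambda^T (A x - b)
Stationarity (grad_x L = 0): Q x + c + A^T lambda = 0.
Primal feasibility: A x = b.

This gives the KKT block system:
  [ Q   A^T ] [ x     ]   [-c ]
  [ A    0  ] [ lambda ] = [ b ]

Solving the linear system:
  x*      = (-3.0254, 0.9543, -0.9593)
  lambda* = (-3.0902, 10.4079)
  f(x*)   = 51.9898

x* = (-3.0254, 0.9543, -0.9593), lambda* = (-3.0902, 10.4079)


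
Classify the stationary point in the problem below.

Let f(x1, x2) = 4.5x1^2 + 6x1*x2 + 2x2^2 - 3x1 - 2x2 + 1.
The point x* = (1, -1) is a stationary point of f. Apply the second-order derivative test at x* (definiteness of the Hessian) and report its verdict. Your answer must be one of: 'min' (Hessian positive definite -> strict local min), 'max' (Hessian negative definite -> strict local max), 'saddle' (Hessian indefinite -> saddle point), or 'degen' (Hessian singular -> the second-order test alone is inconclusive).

Compute the Hessian H = grad^2 f:
  H = [[9, 6], [6, 4]]
Verify stationarity: grad f(x*) = H x* + g = (0, 0).
Eigenvalues of H: 0, 13.
H has a zero eigenvalue (singular; positive semidefinite but not definite), so H is neither positive definite, negative definite, nor indefinite. The second-order test alone is inconclusive -> degen.
(Indeed, f is constant along the null direction of H through x*, so x* is not a strict local extremum.)

degen


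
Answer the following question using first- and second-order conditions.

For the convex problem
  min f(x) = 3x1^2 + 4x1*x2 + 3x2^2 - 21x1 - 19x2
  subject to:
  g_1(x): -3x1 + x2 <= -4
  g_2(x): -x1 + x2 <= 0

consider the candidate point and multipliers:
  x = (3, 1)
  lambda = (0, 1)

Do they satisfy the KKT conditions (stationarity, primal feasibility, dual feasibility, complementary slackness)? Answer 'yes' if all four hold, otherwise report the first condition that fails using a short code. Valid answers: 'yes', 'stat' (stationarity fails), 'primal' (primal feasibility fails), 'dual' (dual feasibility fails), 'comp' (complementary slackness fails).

Gradient of f: grad f(x) = Q x + c = (1, -1)
Constraint values g_i(x) = a_i^T x - b_i:
  g_1((3, 1)) = -4
  g_2((3, 1)) = -2
Stationarity residual: grad f(x) + sum_i lambda_i a_i = (0, 0)
  -> stationarity OK
Primal feasibility (all g_i <= 0): OK
Dual feasibility (all lambda_i >= 0): OK
Complementary slackness (lambda_i * g_i(x) = 0 for all i): FAILS

Verdict: the first failing condition is complementary_slackness -> comp.

comp


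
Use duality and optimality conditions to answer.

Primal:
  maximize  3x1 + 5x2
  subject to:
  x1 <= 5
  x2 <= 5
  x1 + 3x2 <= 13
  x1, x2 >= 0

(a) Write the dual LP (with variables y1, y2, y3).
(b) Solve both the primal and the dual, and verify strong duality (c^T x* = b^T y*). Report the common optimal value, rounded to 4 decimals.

The standard primal-dual pair for 'max c^T x s.t. A x <= b, x >= 0' is:
  Dual:  min b^T y  s.t.  A^T y >= c,  y >= 0.

So the dual LP is:
  minimize  5y1 + 5y2 + 13y3
  subject to:
    y1 + y3 >= 3
    y2 + 3y3 >= 5
    y1, y2, y3 >= 0

Solving the primal: x* = (5, 2.6667).
  primal value c^T x* = 28.3333.
Solving the dual: y* = (1.3333, 0, 1.6667).
  dual value b^T y* = 28.3333.
Strong duality: c^T x* = b^T y*. Confirmed.

28.3333


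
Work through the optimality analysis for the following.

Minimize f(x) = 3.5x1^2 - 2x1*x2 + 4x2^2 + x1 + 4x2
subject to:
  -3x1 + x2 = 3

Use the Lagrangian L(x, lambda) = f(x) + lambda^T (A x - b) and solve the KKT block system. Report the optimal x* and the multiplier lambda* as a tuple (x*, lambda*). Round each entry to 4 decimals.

Form the Lagrangian:
  L(x, lambda) = (1/2) x^T Q x + c^T x + lambda^T (A x - b)
Stationarity (grad_x L = 0): Q x + c + A^T lambda = 0.
Primal feasibility: A x = b.

This gives the KKT block system:
  [ Q   A^T ] [ x     ]   [-c ]
  [ A    0  ] [ lambda ] = [ b ]

Solving the linear system:
  x*      = (-1.1791, -0.5373)
  lambda* = (-2.0597)
  f(x*)   = 1.4254

x* = (-1.1791, -0.5373), lambda* = (-2.0597)


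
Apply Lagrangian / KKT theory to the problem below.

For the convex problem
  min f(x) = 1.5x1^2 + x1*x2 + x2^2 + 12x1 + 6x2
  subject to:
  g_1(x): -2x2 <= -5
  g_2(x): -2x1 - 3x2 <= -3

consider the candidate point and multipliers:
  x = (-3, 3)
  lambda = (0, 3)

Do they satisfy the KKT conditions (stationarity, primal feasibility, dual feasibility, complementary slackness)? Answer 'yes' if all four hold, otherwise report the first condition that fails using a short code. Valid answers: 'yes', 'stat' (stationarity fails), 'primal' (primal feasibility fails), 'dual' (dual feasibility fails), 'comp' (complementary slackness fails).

Gradient of f: grad f(x) = Q x + c = (6, 9)
Constraint values g_i(x) = a_i^T x - b_i:
  g_1((-3, 3)) = -1
  g_2((-3, 3)) = 0
Stationarity residual: grad f(x) + sum_i lambda_i a_i = (0, 0)
  -> stationarity OK
Primal feasibility (all g_i <= 0): OK
Dual feasibility (all lambda_i >= 0): OK
Complementary slackness (lambda_i * g_i(x) = 0 for all i): OK

Verdict: yes, KKT holds.

yes


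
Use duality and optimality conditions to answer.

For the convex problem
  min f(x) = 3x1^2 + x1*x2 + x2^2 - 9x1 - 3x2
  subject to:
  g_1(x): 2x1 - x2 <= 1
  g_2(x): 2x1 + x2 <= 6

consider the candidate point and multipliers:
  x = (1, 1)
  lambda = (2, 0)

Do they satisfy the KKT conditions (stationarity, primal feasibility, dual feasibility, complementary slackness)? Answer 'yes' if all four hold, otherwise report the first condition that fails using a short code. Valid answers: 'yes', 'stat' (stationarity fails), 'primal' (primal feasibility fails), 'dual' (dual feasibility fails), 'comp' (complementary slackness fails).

Gradient of f: grad f(x) = Q x + c = (-2, 0)
Constraint values g_i(x) = a_i^T x - b_i:
  g_1((1, 1)) = 0
  g_2((1, 1)) = -3
Stationarity residual: grad f(x) + sum_i lambda_i a_i = (2, -2)
  -> stationarity FAILS
Primal feasibility (all g_i <= 0): OK
Dual feasibility (all lambda_i >= 0): OK
Complementary slackness (lambda_i * g_i(x) = 0 for all i): OK

Verdict: the first failing condition is stationarity -> stat.

stat


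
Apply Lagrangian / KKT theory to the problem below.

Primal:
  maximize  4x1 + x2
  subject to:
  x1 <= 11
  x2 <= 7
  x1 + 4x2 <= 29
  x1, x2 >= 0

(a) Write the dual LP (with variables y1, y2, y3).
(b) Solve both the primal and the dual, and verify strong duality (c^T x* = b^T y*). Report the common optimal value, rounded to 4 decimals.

The standard primal-dual pair for 'max c^T x s.t. A x <= b, x >= 0' is:
  Dual:  min b^T y  s.t.  A^T y >= c,  y >= 0.

So the dual LP is:
  minimize  11y1 + 7y2 + 29y3
  subject to:
    y1 + y3 >= 4
    y2 + 4y3 >= 1
    y1, y2, y3 >= 0

Solving the primal: x* = (11, 4.5).
  primal value c^T x* = 48.5.
Solving the dual: y* = (3.75, 0, 0.25).
  dual value b^T y* = 48.5.
Strong duality: c^T x* = b^T y*. Confirmed.

48.5
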